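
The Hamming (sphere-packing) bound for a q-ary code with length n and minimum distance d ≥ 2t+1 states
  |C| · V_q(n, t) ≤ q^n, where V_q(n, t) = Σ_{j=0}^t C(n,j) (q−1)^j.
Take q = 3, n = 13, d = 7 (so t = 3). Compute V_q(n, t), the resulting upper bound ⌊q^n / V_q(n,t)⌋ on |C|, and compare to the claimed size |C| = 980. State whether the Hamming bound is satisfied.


V_q(n, t) = 2627, q^n = 1594323, Hamming bound = 606, |C| = 980 > bound (violated).

Step 1: Compute V_q(n, t) = Σ_{j=0}^3 C(n, j) (q−1)^j.
  j = 0: C(13,0)·(2)^0 = 1·1 = 1.
  j = 1: C(13,1)·(2)^1 = 13·2 = 26.
  j = 2: C(13,2)·(2)^2 = 78·4 = 312.
  j = 3: C(13,3)·(2)^3 = 286·8 = 2288.
  V_q(n, t) = 1 + 26 + 312 + 2288 = 2627.
Step 2: q^n = 3^13 = 1594323.
Step 3: Hamming bound ⌊q^n / V_q(n,t)⌋ = ⌊1594323/2627⌋ = 606.
Step 4: Compare |C| = 980 to 606: violated.
The claimed |C| lies above the Hamming bound, so no 3-ary code of length 13 with d ≥ 7 can have 980 codewords.


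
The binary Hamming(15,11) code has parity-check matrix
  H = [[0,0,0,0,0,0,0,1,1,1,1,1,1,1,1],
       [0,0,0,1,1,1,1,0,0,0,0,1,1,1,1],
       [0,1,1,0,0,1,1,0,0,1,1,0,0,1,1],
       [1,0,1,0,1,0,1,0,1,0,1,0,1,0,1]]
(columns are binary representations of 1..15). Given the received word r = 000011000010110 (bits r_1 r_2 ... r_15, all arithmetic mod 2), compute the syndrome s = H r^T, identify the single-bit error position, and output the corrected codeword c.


s = (1, 0, 1, 1)^T, error position = 11, corrected codeword c = 000011000000110

Compute s = H r^T mod 2 one row at a time:
  s_1 = 0 + 0 + 0 + 1 + 0 + 1 + 1 + 0 = 3 ≡ 1 (mod 2).
  s_2 = 0 + 1 + 1 + 0 + 0 + 1 + 1 + 0 = 4 ≡ 0 (mod 2).
  s_3 = 0 + 0 + 1 + 0 + 0 + 1 + 1 + 0 = 3 ≡ 1 (mod 2).
  s_4 = 0 + 0 + 1 + 0 + 0 + 1 + 1 + 0 = 3 ≡ 1 (mod 2).
s = (1, 0, 1, 1)^T — this equals column 11 of H (binary 1011), so error is at position 11.
Correct: flip bit 11 of r = 000011000010110 to get c = 000011000000110.


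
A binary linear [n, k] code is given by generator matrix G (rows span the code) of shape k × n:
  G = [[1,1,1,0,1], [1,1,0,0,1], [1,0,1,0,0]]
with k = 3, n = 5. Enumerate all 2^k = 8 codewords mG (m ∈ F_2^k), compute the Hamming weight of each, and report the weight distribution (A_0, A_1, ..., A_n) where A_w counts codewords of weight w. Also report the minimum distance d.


Weight distribution: A_0 = 1, A_1 = 2, A_2 = 2, A_3 = 2, A_4 = 1. Minimum distance d = 1.

Enumerate all 2^3 = 8 messages m ∈ F_2^3.
For each, compute codeword c = mG in F_2^5, then tally its weight.
  m = 000 → c = 00000, weight = 0.
  m = 100 → c = 11101, weight = 4.
  m = 010 → c = 11001, weight = 3.
  m = 110 → c = 00100, weight = 1.
  m = 001 → c = 10100, weight = 2.
  m = 101 → c = 01001, weight = 2.
  m = 011 → c = 01101, weight = 3.
  m = 111 → c = 10000, weight = 1.
Tally weights:
  weight 0: 1 codewords.
  weight 1: 2 codewords.
  weight 2: 2 codewords.
  weight 3: 2 codewords.
  weight 4: 1 codewords.
Minimum distance d = smallest w > 0 with A_w > 0 = 1.
Sanity: Σ A_w = 8 = 2^3 = 8 ✓.


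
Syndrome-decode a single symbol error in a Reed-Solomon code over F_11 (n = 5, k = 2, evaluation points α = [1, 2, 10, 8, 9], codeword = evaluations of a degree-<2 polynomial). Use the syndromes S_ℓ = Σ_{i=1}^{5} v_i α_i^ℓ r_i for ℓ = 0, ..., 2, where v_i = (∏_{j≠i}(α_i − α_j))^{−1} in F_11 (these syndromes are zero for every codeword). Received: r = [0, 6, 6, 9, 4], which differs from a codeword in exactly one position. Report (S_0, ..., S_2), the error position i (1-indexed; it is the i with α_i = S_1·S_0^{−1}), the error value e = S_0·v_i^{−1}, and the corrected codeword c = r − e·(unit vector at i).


S = (7, 4, 7), error at position 3, error magnitude e = 7, c = [0, 6, 10, 9, 4].

Step 1: column multipliers v_i = (∏_{j≠i}(α_i − α_j))^{−1} mod 11.
  i = 1 (α = 1): (1−2)(1−10)(1−8)(1−9) = (−1)·(−9)·(−7)·(−8) = 504 ≡ 9, so v_1 = 9^{−1} = 5 (mod 11).
  i = 2 (α = 2): (2−1)(2−10)(2−8)(2−9) = 1·(−8)·(−6)·(−7) = −336 ≡ 5, so v_2 = 5^{−1} = 9 (mod 11).
  i = 3 (α = 10): (10−1)(10−2)(10−8)(10−9) = 9·8·2·1 = 144 ≡ 1, so v_3 = 1^{−1} = 1 (mod 11).
  i = 4 (α = 8): (8−1)(8−2)(8−10)(8−9) = 7·6·(−2)·(−1) = 84 ≡ 7, so v_4 = 7^{−1} = 8 (mod 11).
  i = 5 (α = 9): (9−1)(9−2)(9−10)(9−8) = 8·7·(−1)·1 = −56 ≡ 10, so v_5 = 10^{−1} = 10 (mod 11).
  v = [5, 9, 1, 8, 10].
Step 2: syndromes of r = [0, 6, 6, 9, 4] (all sums mod 11).
  S_0 = Σ v_i r_i = 5·0 + 9·6 + 1·6 + 8·9 + 10·4 = 172 ≡ 7.
  S_1 = Σ v_i α_i r_i = 5·1·0 + 9·2·6 + 1·10·6 + 8·8·9 + 10·9·4 = 1104 ≡ 4.
  α_i^2 mod 11 = [1, 4, 1, 9, 4].
  S_2 = Σ v_i α_i^2 r_i = 5·1·0 + 9·4·6 + 1·1·6 + 8·9·9 + 10·4·4 = 1030 ≡ 7.
  S = (7, 4, 7) ≠ 0, so r is not a codeword (an error is present).
Step 3: locate the error. For a single error e at position i, S_ℓ = v_i·e·α_i^ℓ, so α_err = S_1/S_0.
  S_0^{−1} = 7^{−1} = 8 (mod 11), so α_err = 4·8 = 32 ≡ 10 = α_3. Error position i = 3.
  Consistency check: S_2/S_1 = 7·3 = 21 ≡ 10 = α_err ✓ (single-error assumption holds).
Step 4: error magnitude e = S_0/v_3 = S_0·∏_{j≠3}(α_3 − α_j) = 7·1 = 7 ≡ 7 (mod 11).
Step 5: correct position 3: c_3 = r_3 − e = 6 − 7 ≡ 10 (mod 11). Hence c = [0, 6, 10, 9, 4].
  Check: interpolating c through the α_i gives m(x) = 5 + 6·x (degree < 2) with m(α_i) = c_i for every i, so c is indeed a codeword.


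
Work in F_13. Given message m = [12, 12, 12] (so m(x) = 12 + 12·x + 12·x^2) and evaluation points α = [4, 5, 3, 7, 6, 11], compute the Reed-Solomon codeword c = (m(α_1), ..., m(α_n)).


c = [5, 8, 0, 8, 9, 10]

Message polynomial: m(x) = 12 + 12·x + 12·x^2 (mod 13).
For each evaluation point α_i, compute m(α_i) mod 13:
  α_1 = 4: Horner steps 12 → 8 → 5, so m(4) = 5.
  α_2 = 5: Horner steps 12 → 7 → 8, so m(5) = 8.
  α_3 = 3: Horner steps 12 → 9 → 0, so m(3) = 0.
  α_4 = 7: Horner steps 12 → 5 → 8, so m(7) = 8.
  α_5 = 6: Horner steps 12 → 6 → 9, so m(6) = 9.
  α_6 = 11: Horner steps 12 → 1 → 10, so m(11) = 10.
Codeword c = [5, 8, 0, 8, 9, 10] ∈ F_13^6.


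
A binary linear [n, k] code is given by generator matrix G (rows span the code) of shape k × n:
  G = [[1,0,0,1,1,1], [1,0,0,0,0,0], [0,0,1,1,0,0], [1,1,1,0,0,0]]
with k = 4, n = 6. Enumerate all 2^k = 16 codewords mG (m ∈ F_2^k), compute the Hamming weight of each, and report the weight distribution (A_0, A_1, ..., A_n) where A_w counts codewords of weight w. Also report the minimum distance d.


Weight distribution: A_0 = 1, A_1 = 1, A_2 = 3, A_3 = 6, A_4 = 3, A_5 = 1, A_6 = 1. Minimum distance d = 1.

Enumerate all 2^4 = 16 messages m ∈ F_2^4.
For each, compute codeword c = mG in F_2^6, then tally its weight.
  m = 0000 → c = 000000, weight = 0.
  m = 1000 → c = 100111, weight = 4.
  m = 0100 → c = 100000, weight = 1.
  m = 1100 → c = 000111, weight = 3.
  m = 0010 → c = 001100, weight = 2.
  m = 1010 → c = 101011, weight = 4.
  m = 0110 → c = 101100, weight = 3.
  m = 1110 → c = 001011, weight = 3.
  m = 0001 → c = 111000, weight = 3.
  m = 1001 → c = 011111, weight = 5.
  m = 0101 → c = 011000, weight = 2.
  m = 1101 → c = 111111, weight = 6.
  m = 0011 → c = 110100, weight = 3.
  m = 1011 → c = 010011, weight = 3.
  m = 0111 → c = 010100, weight = 2.
  m = 1111 → c = 110011, weight = 4.
Tally weights:
  weight 0: 1 codewords.
  weight 1: 1 codewords.
  weight 2: 3 codewords.
  weight 3: 6 codewords.
  weight 4: 3 codewords.
  weight 5: 1 codewords.
  weight 6: 1 codewords.
Minimum distance d = smallest w > 0 with A_w > 0 = 1.
Sanity: Σ A_w = 16 = 2^4 = 16 ✓.


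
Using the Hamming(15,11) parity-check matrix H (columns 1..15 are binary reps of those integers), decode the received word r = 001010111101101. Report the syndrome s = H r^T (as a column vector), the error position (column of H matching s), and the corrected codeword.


s = (0, 1, 0, 0)^T, error position = 4, corrected codeword c = 001110111101101

Compute s = H r^T mod 2 one row at a time:
  s_1 = 1 + 1 + 1 + 0 + 1 + 1 + 0 + 1 = 6 ≡ 0 (mod 2).
  s_2 = 0 + 1 + 0 + 1 + 1 + 1 + 0 + 1 = 5 ≡ 1 (mod 2).
  s_3 = 0 + 1 + 0 + 1 + 1 + 0 + 0 + 1 = 4 ≡ 0 (mod 2).
  s_4 = 0 + 1 + 1 + 1 + 1 + 0 + 1 + 1 = 6 ≡ 0 (mod 2).
s = (0, 1, 0, 0)^T — this equals column 4 of H (binary 0100), so error is at position 4.
Correct: flip bit 4 of r = 001010111101101 to get c = 001110111101101.


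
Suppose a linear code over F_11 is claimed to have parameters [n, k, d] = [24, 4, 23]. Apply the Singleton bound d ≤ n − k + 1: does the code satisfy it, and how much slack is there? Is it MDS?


Singleton RHS = n − k + 1 = 21, slack = -2, bound violated (no such code; not MDS).

Singleton bound: d ≤ n − k + 1.
Here n = 24, k = 4, so n − k + 1 = 21.
Given d = 23, check d ≤ 21: NO.
Slack = (n − k + 1) − d = -2.
The slack is negative: d = 23 exceeds n − k + 1 = 21 by 2, so the Singleton bound is violated and no linear [24, 4, 23]_11 code can exist. In particular it is not MDS (MDS requires d = n − k + 1 exactly).
Description: the claimed parameters are [24, 4, 23]_11; such a code would be impossible (violates the Singleton bound).


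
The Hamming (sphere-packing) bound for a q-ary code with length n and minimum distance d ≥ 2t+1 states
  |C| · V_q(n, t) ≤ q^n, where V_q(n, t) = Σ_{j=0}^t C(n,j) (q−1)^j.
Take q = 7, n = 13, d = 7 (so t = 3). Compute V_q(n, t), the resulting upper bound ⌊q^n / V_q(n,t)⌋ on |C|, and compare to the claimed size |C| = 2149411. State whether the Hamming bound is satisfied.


V_q(n, t) = 64663, q^n = 96889010407, Hamming bound = 1498368, |C| = 2149411 > bound (violated).

Step 1: Compute V_q(n, t) = Σ_{j=0}^3 C(n, j) (q−1)^j.
  j = 0: C(13,0)·(6)^0 = 1·1 = 1.
  j = 1: C(13,1)·(6)^1 = 13·6 = 78.
  j = 2: C(13,2)·(6)^2 = 78·36 = 2808.
  j = 3: C(13,3)·(6)^3 = 286·216 = 61776.
  V_q(n, t) = 1 + 78 + 2808 + 61776 = 64663.
Step 2: q^n = 7^13 = 96889010407.
Step 3: Hamming bound ⌊q^n / V_q(n,t)⌋ = ⌊96889010407/64663⌋ = 1498368.
Step 4: Compare |C| = 2149411 to 1498368: violated.
The claimed |C| lies above the Hamming bound, so no 7-ary code of length 13 with d ≥ 7 can have 2149411 codewords.


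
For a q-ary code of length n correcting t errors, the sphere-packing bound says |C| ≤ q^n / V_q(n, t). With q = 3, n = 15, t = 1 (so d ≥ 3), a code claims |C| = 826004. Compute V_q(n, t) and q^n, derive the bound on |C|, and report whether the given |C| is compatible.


V_q(n, t) = 31, q^n = 14348907, Hamming bound = 462867, |C| = 826004 > bound (violated).

Step 1: Compute V_q(n, t) = Σ_{j=0}^1 C(n, j) (q−1)^j.
  j = 0: C(15,0)·(2)^0 = 1·1 = 1.
  j = 1: C(15,1)·(2)^1 = 15·2 = 30.
  V_q(n, t) = 1 + 30 = 31.
Step 2: q^n = 3^15 = 14348907.
Step 3: Hamming bound ⌊q^n / V_q(n,t)⌋ = ⌊14348907/31⌋ = 462867.
Step 4: Compare |C| = 826004 to 462867: violated.
The claimed |C| lies above the Hamming bound, so no 3-ary code of length 15 with d ≥ 3 can have 826004 codewords.


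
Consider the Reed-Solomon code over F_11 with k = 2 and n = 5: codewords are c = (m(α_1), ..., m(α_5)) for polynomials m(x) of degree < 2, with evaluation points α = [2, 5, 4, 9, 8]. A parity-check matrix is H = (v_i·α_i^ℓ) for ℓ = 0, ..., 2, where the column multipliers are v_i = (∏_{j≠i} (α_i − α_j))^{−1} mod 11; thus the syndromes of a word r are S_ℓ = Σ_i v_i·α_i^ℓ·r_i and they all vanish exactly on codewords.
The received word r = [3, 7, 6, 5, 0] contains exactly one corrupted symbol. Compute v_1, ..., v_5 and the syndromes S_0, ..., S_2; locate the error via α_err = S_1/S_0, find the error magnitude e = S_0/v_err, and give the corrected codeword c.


S = (1, 4, 5), error at position 3, error magnitude e = 4, c = [3, 7, 2, 5, 0].

Step 1: column multipliers v_i = (∏_{j≠i}(α_i − α_j))^{−1} mod 11.
  i = 1 (α = 2): (2−5)(2−4)(2−9)(2−8) = (−3)·(−2)·(−7)·(−6) = 252 ≡ 10, so v_1 = 10^{−1} = 10 (mod 11).
  i = 2 (α = 5): (5−2)(5−4)(5−9)(5−8) = 3·1·(−4)·(−3) = 36 ≡ 3, so v_2 = 3^{−1} = 4 (mod 11).
  i = 3 (α = 4): (4−2)(4−5)(4−9)(4−8) = 2·(−1)·(−5)·(−4) = −40 ≡ 4, so v_3 = 4^{−1} = 3 (mod 11).
  i = 4 (α = 9): (9−2)(9−5)(9−4)(9−8) = 7·4·5·1 = 140 ≡ 8, so v_4 = 8^{−1} = 7 (mod 11).
  i = 5 (α = 8): (8−2)(8−5)(8−4)(8−9) = 6·3·4·(−1) = −72 ≡ 5, so v_5 = 5^{−1} = 9 (mod 11).
  v = [10, 4, 3, 7, 9].
Step 2: syndromes of r = [3, 7, 6, 5, 0] (all sums mod 11).
  S_0 = Σ v_i r_i = 10·3 + 4·7 + 3·6 + 7·5 + 9·0 = 111 ≡ 1.
  S_1 = Σ v_i α_i r_i = 10·2·3 + 4·5·7 + 3·4·6 + 7·9·5 + 9·8·0 = 587 ≡ 4.
  α_i^2 mod 11 = [4, 3, 5, 4, 9].
  S_2 = Σ v_i α_i^2 r_i = 10·4·3 + 4·3·7 + 3·5·6 + 7·4·5 + 9·9·0 = 434 ≡ 5.
  S = (1, 4, 5) ≠ 0, so r is not a codeword (an error is present).
Step 3: locate the error. For a single error e at position i, S_ℓ = v_i·e·α_i^ℓ, so α_err = S_1/S_0.
  S_0^{−1} = 1^{−1} = 1 (mod 11), so α_err = 4·1 = 4 ≡ 4 = α_3. Error position i = 3.
  Consistency check: S_2/S_1 = 5·3 = 15 ≡ 4 = α_err ✓ (single-error assumption holds).
Step 4: error magnitude e = S_0/v_3 = S_0·∏_{j≠3}(α_3 − α_j) = 1·4 = 4 ≡ 4 (mod 11).
Step 5: correct position 3: c_3 = r_3 − e = 6 − 4 ≡ 2 (mod 11). Hence c = [3, 7, 2, 5, 0].
  Check: interpolating c through the α_i gives m(x) = 4 + 5·x (degree < 2) with m(α_i) = c_i for every i, so c is indeed a codeword.


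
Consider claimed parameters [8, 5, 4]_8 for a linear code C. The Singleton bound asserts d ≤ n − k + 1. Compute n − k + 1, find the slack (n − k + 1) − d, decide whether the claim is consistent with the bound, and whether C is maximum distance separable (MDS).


Singleton RHS = n − k + 1 = 4, slack = 0, bound satisfied, MDS.

Singleton bound: d ≤ n − k + 1.
Here n = 8, k = 5, so n − k + 1 = 4.
Given d = 4, check d ≤ 4: YES.
Slack = (n − k + 1) − d = 0.
The code is MDS (slack = 0).
Description: the claimed parameters are [8, 5, 4]_8; such a code would be MDS (meets Singleton bound).


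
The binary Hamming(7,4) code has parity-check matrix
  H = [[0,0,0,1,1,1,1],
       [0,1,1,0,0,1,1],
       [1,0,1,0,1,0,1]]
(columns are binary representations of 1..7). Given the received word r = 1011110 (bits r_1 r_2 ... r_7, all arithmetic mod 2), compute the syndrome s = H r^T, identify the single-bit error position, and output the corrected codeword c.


s = (1, 0, 1)^T, error position = 5, corrected codeword c = 1011010

Compute s = H r^T mod 2 one row at a time:
  s_1 = 1 + 1 + 1 + 0 = 3 ≡ 1 (mod 2).
  s_2 = 0 + 1 + 1 + 0 = 2 ≡ 0 (mod 2).
  s_3 = 1 + 1 + 1 + 0 = 3 ≡ 1 (mod 2).
s = (1, 0, 1)^T — this equals column 5 of H (binary 101), so error is at position 5.
Correct: flip bit 5 of r = 1011110 to get c = 1011010.


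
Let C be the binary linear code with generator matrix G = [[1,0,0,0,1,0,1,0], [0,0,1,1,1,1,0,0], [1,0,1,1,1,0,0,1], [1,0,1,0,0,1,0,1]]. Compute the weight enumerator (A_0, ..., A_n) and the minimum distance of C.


Weight distribution: A_0 = 1, A_1 = 1, A_3 = 4, A_4 = 7, A_5 = 3. Minimum distance d = 1.

Enumerate all 2^4 = 16 messages m ∈ F_2^4.
For each, compute codeword c = mG in F_2^8, then tally its weight.
  m = 0000 → c = 00000000, weight = 0.
  m = 1000 → c = 10001010, weight = 3.
  m = 0100 → c = 00111100, weight = 4.
  m = 1100 → c = 10110110, weight = 5.
  m = 0010 → c = 10111001, weight = 5.
  m = 1010 → c = 00110011, weight = 4.
  m = 0110 → c = 10000101, weight = 3.
  m = 1110 → c = 00001111, weight = 4.
  m = 0001 → c = 10100101, weight = 4.
  m = 1001 → c = 00101111, weight = 5.
  m = 0101 → c = 10011001, weight = 4.
  m = 1101 → c = 00010011, weight = 3.
  m = 0011 → c = 00011100, weight = 3.
  m = 1011 → c = 10010110, weight = 4.
  m = 0111 → c = 00100000, weight = 1.
  m = 1111 → c = 10101010, weight = 4.
Tally weights:
  weight 0: 1 codewords.
  weight 1: 1 codewords.
  weight 3: 4 codewords.
  weight 4: 7 codewords.
  weight 5: 3 codewords.
Minimum distance d = smallest w > 0 with A_w > 0 = 1.
Sanity: Σ A_w = 16 = 2^4 = 16 ✓.


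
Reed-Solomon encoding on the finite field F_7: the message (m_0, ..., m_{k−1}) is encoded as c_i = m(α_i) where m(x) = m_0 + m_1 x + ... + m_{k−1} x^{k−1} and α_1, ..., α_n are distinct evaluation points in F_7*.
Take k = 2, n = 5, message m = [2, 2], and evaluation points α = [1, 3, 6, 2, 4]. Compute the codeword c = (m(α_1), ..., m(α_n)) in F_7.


c = [4, 1, 0, 6, 3]

Message polynomial: m(x) = 2 + 2·x (mod 7).
For each evaluation point α_i, compute m(α_i) mod 7:
  α_1 = 1: Horner steps 2 → 4, so m(1) = 4.
  α_2 = 3: Horner steps 2 → 1, so m(3) = 1.
  α_3 = 6: Horner steps 2 → 0, so m(6) = 0.
  α_4 = 2: Horner steps 2 → 6, so m(2) = 6.
  α_5 = 4: Horner steps 2 → 3, so m(4) = 3.
Codeword c = [4, 1, 0, 6, 3] ∈ F_7^5.


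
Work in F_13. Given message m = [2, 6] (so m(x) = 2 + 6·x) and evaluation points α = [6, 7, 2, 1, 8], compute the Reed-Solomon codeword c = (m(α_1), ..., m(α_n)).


c = [12, 5, 1, 8, 11]

Message polynomial: m(x) = 2 + 6·x (mod 13).
For each evaluation point α_i, compute m(α_i) mod 13:
  α_1 = 6: Horner steps 6 → 12, so m(6) = 12.
  α_2 = 7: Horner steps 6 → 5, so m(7) = 5.
  α_3 = 2: Horner steps 6 → 1, so m(2) = 1.
  α_4 = 1: Horner steps 6 → 8, so m(1) = 8.
  α_5 = 8: Horner steps 6 → 11, so m(8) = 11.
Codeword c = [12, 5, 1, 8, 11] ∈ F_13^5.


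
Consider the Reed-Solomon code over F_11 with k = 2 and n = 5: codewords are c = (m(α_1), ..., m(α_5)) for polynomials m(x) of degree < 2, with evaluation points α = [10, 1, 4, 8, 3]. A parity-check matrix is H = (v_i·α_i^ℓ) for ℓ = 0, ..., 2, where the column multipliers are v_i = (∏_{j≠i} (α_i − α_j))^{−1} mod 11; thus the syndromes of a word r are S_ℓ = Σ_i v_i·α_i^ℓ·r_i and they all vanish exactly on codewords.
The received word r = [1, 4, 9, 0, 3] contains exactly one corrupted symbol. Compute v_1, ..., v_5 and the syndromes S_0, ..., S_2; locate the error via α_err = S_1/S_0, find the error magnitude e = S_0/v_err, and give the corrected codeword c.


S = (6, 6, 6), error at position 2, error magnitude e = 2, c = [1, 2, 9, 0, 3].

Step 1: column multipliers v_i = (∏_{j≠i}(α_i − α_j))^{−1} mod 11.
  i = 1 (α = 10): (10−1)(10−4)(10−8)(10−3) = 9·6·2·7 = 756 ≡ 8, so v_1 = 8^{−1} = 7 (mod 11).
  i = 2 (α = 1): (1−10)(1−4)(1−8)(1−3) = (−9)·(−3)·(−7)·(−2) = 378 ≡ 4, so v_2 = 4^{−1} = 3 (mod 11).
  i = 3 (α = 4): (4−10)(4−1)(4−8)(4−3) = (−6)·3·(−4)·1 = 72 ≡ 6, so v_3 = 6^{−1} = 2 (mod 11).
  i = 4 (α = 8): (8−10)(8−1)(8−4)(8−3) = (−2)·7·4·5 = −280 ≡ 6, so v_4 = 6^{−1} = 2 (mod 11).
  i = 5 (α = 3): (3−10)(3−1)(3−4)(3−8) = (−7)·2·(−1)·(−5) = −70 ≡ 7, so v_5 = 7^{−1} = 8 (mod 11).
  v = [7, 3, 2, 2, 8].
Step 2: syndromes of r = [1, 4, 9, 0, 3] (all sums mod 11).
  S_0 = Σ v_i r_i = 7·1 + 3·4 + 2·9 + 2·0 + 8·3 = 61 ≡ 6.
  S_1 = Σ v_i α_i r_i = 7·10·1 + 3·1·4 + 2·4·9 + 2·8·0 + 8·3·3 = 226 ≡ 6.
  α_i^2 mod 11 = [1, 1, 5, 9, 9].
  S_2 = Σ v_i α_i^2 r_i = 7·1·1 + 3·1·4 + 2·5·9 + 2·9·0 + 8·9·3 = 325 ≡ 6.
  S = (6, 6, 6) ≠ 0, so r is not a codeword (an error is present).
Step 3: locate the error. For a single error e at position i, S_ℓ = v_i·e·α_i^ℓ, so α_err = S_1/S_0.
  S_0^{−1} = 6^{−1} = 2 (mod 11), so α_err = 6·2 = 12 ≡ 1 = α_2. Error position i = 2.
  Consistency check: S_2/S_1 = 6·2 = 12 ≡ 1 = α_err ✓ (single-error assumption holds).
Step 4: error magnitude e = S_0/v_2 = S_0·∏_{j≠2}(α_2 − α_j) = 6·4 = 24 ≡ 2 (mod 11).
Step 5: correct position 2: c_2 = r_2 − e = 4 − 2 ≡ 2 (mod 11). Hence c = [1, 2, 9, 0, 3].
  Check: interpolating c through the α_i gives m(x) = 7 + 6·x (degree < 2) with m(α_i) = c_i for every i, so c is indeed a codeword.


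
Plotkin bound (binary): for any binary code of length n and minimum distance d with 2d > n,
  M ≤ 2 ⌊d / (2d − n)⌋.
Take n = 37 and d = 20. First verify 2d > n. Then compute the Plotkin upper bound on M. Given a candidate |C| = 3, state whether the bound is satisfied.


Plotkin bound M ≤ 12; given |C| = 3 ≤ bound (satisfied).

Check applicability: 2d = 40, n = 37.
2d − n = 3 > 0, so Plotkin applies.
Compute d/(2d−n) = 20/3 ≈ 6.6667.
⌊d/(2d−n)⌋ = 6.
Plotkin bound: M ≤ 2·6 = 12.
Given |C| = 3, check: satisfied.
This |C| is below the Plotkin bound.


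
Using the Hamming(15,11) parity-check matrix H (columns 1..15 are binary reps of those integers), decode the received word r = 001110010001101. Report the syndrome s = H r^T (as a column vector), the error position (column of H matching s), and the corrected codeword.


s = (0, 1, 0, 0)^T, error position = 4, corrected codeword c = 001010010001101

Compute s = H r^T mod 2 one row at a time:
  s_1 = 1 + 0 + 0 + 0 + 1 + 1 + 0 + 1 = 4 ≡ 0 (mod 2).
  s_2 = 1 + 1 + 0 + 0 + 1 + 1 + 0 + 1 = 5 ≡ 1 (mod 2).
  s_3 = 0 + 1 + 0 + 0 + 0 + 0 + 0 + 1 = 2 ≡ 0 (mod 2).
  s_4 = 0 + 1 + 1 + 0 + 0 + 0 + 1 + 1 = 4 ≡ 0 (mod 2).
s = (0, 1, 0, 0)^T — this equals column 4 of H (binary 0100), so error is at position 4.
Correct: flip bit 4 of r = 001110010001101 to get c = 001010010001101.


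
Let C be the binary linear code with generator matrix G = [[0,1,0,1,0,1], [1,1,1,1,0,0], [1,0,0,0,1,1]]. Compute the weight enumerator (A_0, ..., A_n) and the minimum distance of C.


Weight distribution: A_0 = 1, A_2 = 1, A_3 = 3, A_4 = 2, A_5 = 1. Minimum distance d = 2.

Enumerate all 2^3 = 8 messages m ∈ F_2^3.
For each, compute codeword c = mG in F_2^6, then tally its weight.
  m = 000 → c = 000000, weight = 0.
  m = 100 → c = 010101, weight = 3.
  m = 010 → c = 111100, weight = 4.
  m = 110 → c = 101001, weight = 3.
  m = 001 → c = 100011, weight = 3.
  m = 101 → c = 110110, weight = 4.
  m = 011 → c = 011111, weight = 5.
  m = 111 → c = 001010, weight = 2.
Tally weights:
  weight 0: 1 codewords.
  weight 2: 1 codewords.
  weight 3: 3 codewords.
  weight 4: 2 codewords.
  weight 5: 1 codewords.
Minimum distance d = smallest w > 0 with A_w > 0 = 2.
Sanity: Σ A_w = 8 = 2^3 = 8 ✓.


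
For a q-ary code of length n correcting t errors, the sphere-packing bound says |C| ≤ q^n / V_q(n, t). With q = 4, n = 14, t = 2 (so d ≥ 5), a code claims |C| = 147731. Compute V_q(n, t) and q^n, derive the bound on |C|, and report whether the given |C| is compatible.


V_q(n, t) = 862, q^n = 268435456, Hamming bound = 311410, |C| = 147731 ≤ bound (satisfied).

Step 1: Compute V_q(n, t) = Σ_{j=0}^2 C(n, j) (q−1)^j.
  j = 0: C(14,0)·(3)^0 = 1·1 = 1.
  j = 1: C(14,1)·(3)^1 = 14·3 = 42.
  j = 2: C(14,2)·(3)^2 = 91·9 = 819.
  V_q(n, t) = 1 + 42 + 819 = 862.
Step 2: q^n = 4^14 = 268435456.
Step 3: Hamming bound ⌊q^n / V_q(n,t)⌋ = ⌊268435456/862⌋ = 311410.
Step 4: Compare |C| = 147731 to 311410: satisfied.
The claimed |C| lies below the Hamming bound.


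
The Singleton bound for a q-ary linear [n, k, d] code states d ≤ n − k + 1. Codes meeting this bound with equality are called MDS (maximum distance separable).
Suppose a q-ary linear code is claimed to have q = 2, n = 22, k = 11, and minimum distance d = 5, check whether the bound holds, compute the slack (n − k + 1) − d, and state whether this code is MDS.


Singleton RHS = n − k + 1 = 12, slack = 7, bound satisfied, not MDS.

Singleton bound: d ≤ n − k + 1.
Here n = 22, k = 11, so n − k + 1 = 12.
Given d = 5, check d ≤ 12: YES.
Slack = (n − k + 1) − d = 7.
The code is NOT MDS (slack = 7 > 0).
Description: the claimed parameters are [22, 11, 5]_2; such a code would be non-MDS.


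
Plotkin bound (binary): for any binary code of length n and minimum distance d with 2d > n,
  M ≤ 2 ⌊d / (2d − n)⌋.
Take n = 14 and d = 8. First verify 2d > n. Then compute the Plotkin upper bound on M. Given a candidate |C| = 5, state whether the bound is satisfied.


Plotkin bound M ≤ 8; given |C| = 5 ≤ bound (satisfied).

Check applicability: 2d = 16, n = 14.
2d − n = 2 > 0, so Plotkin applies.
Compute d/(2d−n) = 8/2 ≈ 4.0000.
⌊d/(2d−n)⌋ = 4.
Plotkin bound: M ≤ 2·4 = 8.
Given |C| = 5, check: satisfied.
This |C| is below the Plotkin bound.


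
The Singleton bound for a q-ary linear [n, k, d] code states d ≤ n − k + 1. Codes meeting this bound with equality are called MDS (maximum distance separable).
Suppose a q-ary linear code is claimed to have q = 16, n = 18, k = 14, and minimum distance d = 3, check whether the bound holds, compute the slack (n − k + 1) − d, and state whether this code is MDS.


Singleton RHS = n − k + 1 = 5, slack = 2, bound satisfied, not MDS.

Singleton bound: d ≤ n − k + 1.
Here n = 18, k = 14, so n − k + 1 = 5.
Given d = 3, check d ≤ 5: YES.
Slack = (n − k + 1) − d = 2.
The code is NOT MDS (slack = 2 > 0).
Description: the claimed parameters are [18, 14, 3]_16; such a code would be non-MDS.


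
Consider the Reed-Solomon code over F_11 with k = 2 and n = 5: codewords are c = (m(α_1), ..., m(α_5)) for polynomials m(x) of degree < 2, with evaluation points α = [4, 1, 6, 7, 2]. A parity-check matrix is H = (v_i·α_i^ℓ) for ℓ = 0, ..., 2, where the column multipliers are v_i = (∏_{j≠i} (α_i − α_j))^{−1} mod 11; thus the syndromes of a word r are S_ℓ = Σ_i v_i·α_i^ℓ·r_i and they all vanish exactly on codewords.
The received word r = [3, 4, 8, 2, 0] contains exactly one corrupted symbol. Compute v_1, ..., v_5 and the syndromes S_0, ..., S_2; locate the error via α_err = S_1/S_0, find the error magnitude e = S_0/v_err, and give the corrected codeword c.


S = (6, 3, 7), error at position 3, error magnitude e = 2, c = [3, 4, 6, 2, 0].

Step 1: column multipliers v_i = (∏_{j≠i}(α_i − α_j))^{−1} mod 11.
  i = 1 (α = 4): (4−1)(4−6)(4−7)(4−2) = 3·(−2)·(−3)·2 = 36 ≡ 3, so v_1 = 3^{−1} = 4 (mod 11).
  i = 2 (α = 1): (1−4)(1−6)(1−7)(1−2) = (−3)·(−5)·(−6)·(−1) = 90 ≡ 2, so v_2 = 2^{−1} = 6 (mod 11).
  i = 3 (α = 6): (6−4)(6−1)(6−7)(6−2) = 2·5·(−1)·4 = −40 ≡ 4, so v_3 = 4^{−1} = 3 (mod 11).
  i = 4 (α = 7): (7−4)(7−1)(7−6)(7−2) = 3·6·1·5 = 90 ≡ 2, so v_4 = 2^{−1} = 6 (mod 11).
  i = 5 (α = 2): (2−4)(2−1)(2−6)(2−7) = (−2)·1·(−4)·(−5) = −40 ≡ 4, so v_5 = 4^{−1} = 3 (mod 11).
  v = [4, 6, 3, 6, 3].
Step 2: syndromes of r = [3, 4, 8, 2, 0] (all sums mod 11).
  S_0 = Σ v_i r_i = 4·3 + 6·4 + 3·8 + 6·2 + 3·0 = 72 ≡ 6.
  S_1 = Σ v_i α_i r_i = 4·4·3 + 6·1·4 + 3·6·8 + 6·7·2 + 3·2·0 = 300 ≡ 3.
  α_i^2 mod 11 = [5, 1, 3, 5, 4].
  S_2 = Σ v_i α_i^2 r_i = 4·5·3 + 6·1·4 + 3·3·8 + 6·5·2 + 3·4·0 = 216 ≡ 7.
  S = (6, 3, 7) ≠ 0, so r is not a codeword (an error is present).
Step 3: locate the error. For a single error e at position i, S_ℓ = v_i·e·α_i^ℓ, so α_err = S_1/S_0.
  S_0^{−1} = 6^{−1} = 2 (mod 11), so α_err = 3·2 = 6 ≡ 6 = α_3. Error position i = 3.
  Consistency check: S_2/S_1 = 7·4 = 28 ≡ 6 = α_err ✓ (single-error assumption holds).
Step 4: error magnitude e = S_0/v_3 = S_0·∏_{j≠3}(α_3 − α_j) = 6·4 = 24 ≡ 2 (mod 11).
Step 5: correct position 3: c_3 = r_3 − e = 8 − 2 ≡ 6 (mod 11). Hence c = [3, 4, 6, 2, 0].
  Check: interpolating c through the α_i gives m(x) = 8 + 7·x (degree < 2) with m(α_i) = c_i for every i, so c is indeed a codeword.


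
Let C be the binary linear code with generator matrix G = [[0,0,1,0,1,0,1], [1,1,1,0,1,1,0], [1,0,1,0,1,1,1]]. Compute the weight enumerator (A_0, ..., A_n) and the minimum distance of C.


Weight distribution: A_0 = 1, A_2 = 2, A_3 = 2, A_4 = 1, A_5 = 2. Minimum distance d = 2.

Enumerate all 2^3 = 8 messages m ∈ F_2^3.
For each, compute codeword c = mG in F_2^7, then tally its weight.
  m = 000 → c = 0000000, weight = 0.
  m = 100 → c = 0010101, weight = 3.
  m = 010 → c = 1110110, weight = 5.
  m = 110 → c = 1100011, weight = 4.
  m = 001 → c = 1010111, weight = 5.
  m = 101 → c = 1000010, weight = 2.
  m = 011 → c = 0100001, weight = 2.
  m = 111 → c = 0110100, weight = 3.
Tally weights:
  weight 0: 1 codewords.
  weight 2: 2 codewords.
  weight 3: 2 codewords.
  weight 4: 1 codewords.
  weight 5: 2 codewords.
Minimum distance d = smallest w > 0 with A_w > 0 = 2.
Sanity: Σ A_w = 8 = 2^3 = 8 ✓.


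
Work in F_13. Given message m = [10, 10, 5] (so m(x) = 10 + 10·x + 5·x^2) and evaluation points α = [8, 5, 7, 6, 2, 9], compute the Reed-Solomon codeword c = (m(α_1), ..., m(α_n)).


c = [7, 3, 0, 3, 11, 11]

Message polynomial: m(x) = 10 + 10·x + 5·x^2 (mod 13).
For each evaluation point α_i, compute m(α_i) mod 13:
  α_1 = 8: Horner steps 5 → 11 → 7, so m(8) = 7.
  α_2 = 5: Horner steps 5 → 9 → 3, so m(5) = 3.
  α_3 = 7: Horner steps 5 → 6 → 0, so m(7) = 0.
  α_4 = 6: Horner steps 5 → 1 → 3, so m(6) = 3.
  α_5 = 2: Horner steps 5 → 7 → 11, so m(2) = 11.
  α_6 = 9: Horner steps 5 → 3 → 11, so m(9) = 11.
Codeword c = [7, 3, 0, 3, 11, 11] ∈ F_13^6.


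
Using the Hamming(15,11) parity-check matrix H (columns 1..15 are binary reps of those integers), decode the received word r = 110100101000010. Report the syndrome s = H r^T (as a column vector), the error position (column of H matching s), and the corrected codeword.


s = (0, 1, 1, 1)^T, error position = 7, corrected codeword c = 110100001000010

Compute s = H r^T mod 2 one row at a time:
  s_1 = 0 + 1 + 0 + 0 + 0 + 0 + 1 + 0 = 2 ≡ 0 (mod 2).
  s_2 = 1 + 0 + 0 + 1 + 0 + 0 + 1 + 0 = 3 ≡ 1 (mod 2).
  s_3 = 1 + 0 + 0 + 1 + 0 + 0 + 1 + 0 = 3 ≡ 1 (mod 2).
  s_4 = 1 + 0 + 0 + 1 + 1 + 0 + 0 + 0 = 3 ≡ 1 (mod 2).
s = (0, 1, 1, 1)^T — this equals column 7 of H (binary 0111), so error is at position 7.
Correct: flip bit 7 of r = 110100101000010 to get c = 110100001000010.


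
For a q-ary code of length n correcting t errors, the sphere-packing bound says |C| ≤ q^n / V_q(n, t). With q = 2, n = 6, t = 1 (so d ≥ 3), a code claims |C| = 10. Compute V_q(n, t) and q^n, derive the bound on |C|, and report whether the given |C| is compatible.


V_q(n, t) = 7, q^n = 64, Hamming bound = 9, |C| = 10 > bound (violated).

Step 1: Compute V_q(n, t) = Σ_{j=0}^1 C(n, j) (q−1)^j.
  j = 0: C(6,0)·(1)^0 = 1·1 = 1.
  j = 1: C(6,1)·(1)^1 = 6·1 = 6.
  V_q(n, t) = 1 + 6 = 7.
Step 2: q^n = 2^6 = 64.
Step 3: Hamming bound ⌊q^n / V_q(n,t)⌋ = ⌊64/7⌋ = 9.
Step 4: Compare |C| = 10 to 9: violated.
The claimed |C| lies above the Hamming bound, so no 2-ary code of length 6 with d ≥ 3 can have 10 codewords.


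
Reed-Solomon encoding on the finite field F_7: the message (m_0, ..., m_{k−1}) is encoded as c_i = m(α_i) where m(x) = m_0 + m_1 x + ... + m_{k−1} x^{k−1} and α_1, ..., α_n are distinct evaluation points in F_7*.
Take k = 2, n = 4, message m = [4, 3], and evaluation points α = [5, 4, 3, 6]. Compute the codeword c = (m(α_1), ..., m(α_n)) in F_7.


c = [5, 2, 6, 1]

Message polynomial: m(x) = 4 + 3·x (mod 7).
For each evaluation point α_i, compute m(α_i) mod 7:
  α_1 = 5: Horner steps 3 → 5, so m(5) = 5.
  α_2 = 4: Horner steps 3 → 2, so m(4) = 2.
  α_3 = 3: Horner steps 3 → 6, so m(3) = 6.
  α_4 = 6: Horner steps 3 → 1, so m(6) = 1.
Codeword c = [5, 2, 6, 1] ∈ F_7^4.


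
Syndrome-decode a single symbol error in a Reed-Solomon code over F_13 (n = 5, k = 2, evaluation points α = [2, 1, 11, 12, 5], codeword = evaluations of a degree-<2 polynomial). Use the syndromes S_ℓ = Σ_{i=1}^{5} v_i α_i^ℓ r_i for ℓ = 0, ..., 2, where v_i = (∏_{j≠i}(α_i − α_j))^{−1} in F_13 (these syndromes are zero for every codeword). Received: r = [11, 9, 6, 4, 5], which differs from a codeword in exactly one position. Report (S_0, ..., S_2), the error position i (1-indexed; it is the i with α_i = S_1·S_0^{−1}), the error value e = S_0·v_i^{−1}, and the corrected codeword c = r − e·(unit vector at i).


S = (2, 2, 2), error at position 2, error magnitude e = 9, c = [11, 0, 6, 4, 5].

Step 1: column multipliers v_i = (∏_{j≠i}(α_i − α_j))^{−1} mod 13.
  i = 1 (α = 2): (2−1)(2−11)(2−12)(2−5) = 1·(−9)·(−10)·(−3) = −270 ≡ 3, so v_1 = 3^{−1} = 9 (mod 13).
  i = 2 (α = 1): (1−2)(1−11)(1−12)(1−5) = (−1)·(−10)·(−11)·(−4) = 440 ≡ 11, so v_2 = 11^{−1} = 6 (mod 13).
  i = 3 (α = 11): (11−2)(11−1)(11−12)(11−5) = 9·10·(−1)·6 = −540 ≡ 6, so v_3 = 6^{−1} = 11 (mod 13).
  i = 4 (α = 12): (12−2)(12−1)(12−11)(12−5) = 10·11·1·7 = 770 ≡ 3, so v_4 = 3^{−1} = 9 (mod 13).
  i = 5 (α = 5): (5−2)(5−1)(5−11)(5−12) = 3·4·(−6)·(−7) = 504 ≡ 10, so v_5 = 10^{−1} = 4 (mod 13).
  v = [9, 6, 11, 9, 4].
Step 2: syndromes of r = [11, 9, 6, 4, 5] (all sums mod 13).
  S_0 = Σ v_i r_i = 9·11 + 6·9 + 11·6 + 9·4 + 4·5 = 275 ≡ 2.
  S_1 = Σ v_i α_i r_i = 9·2·11 + 6·1·9 + 11·11·6 + 9·12·4 + 4·5·5 = 1510 ≡ 2.
  α_i^2 mod 13 = [4, 1, 4, 1, 12].
  S_2 = Σ v_i α_i^2 r_i = 9·4·11 + 6·1·9 + 11·4·6 + 9·1·4 + 4·12·5 = 990 ≡ 2.
  S = (2, 2, 2) ≠ 0, so r is not a codeword (an error is present).
Step 3: locate the error. For a single error e at position i, S_ℓ = v_i·e·α_i^ℓ, so α_err = S_1/S_0.
  S_0^{−1} = 2^{−1} = 7 (mod 13), so α_err = 2·7 = 14 ≡ 1 = α_2. Error position i = 2.
  Consistency check: S_2/S_1 = 2·7 = 14 ≡ 1 = α_err ✓ (single-error assumption holds).
Step 4: error magnitude e = S_0/v_2 = S_0·∏_{j≠2}(α_2 − α_j) = 2·11 = 22 ≡ 9 (mod 13).
Step 5: correct position 2: c_2 = r_2 − e = 9 − 9 ≡ 0 (mod 13). Hence c = [11, 0, 6, 4, 5].
  Check: interpolating c through the α_i gives m(x) = 2 + 11·x (degree < 2) with m(α_i) = c_i for every i, so c is indeed a codeword.


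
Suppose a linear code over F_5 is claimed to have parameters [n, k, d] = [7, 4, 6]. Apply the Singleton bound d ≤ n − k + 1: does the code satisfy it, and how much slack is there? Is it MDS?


Singleton RHS = n − k + 1 = 4, slack = -2, bound violated (no such code; not MDS).

Singleton bound: d ≤ n − k + 1.
Here n = 7, k = 4, so n − k + 1 = 4.
Given d = 6, check d ≤ 4: NO.
Slack = (n − k + 1) − d = -2.
The slack is negative: d = 6 exceeds n − k + 1 = 4 by 2, so the Singleton bound is violated and no linear [7, 4, 6]_5 code can exist. In particular it is not MDS (MDS requires d = n − k + 1 exactly).
Description: the claimed parameters are [7, 4, 6]_5; such a code would be impossible (violates the Singleton bound).


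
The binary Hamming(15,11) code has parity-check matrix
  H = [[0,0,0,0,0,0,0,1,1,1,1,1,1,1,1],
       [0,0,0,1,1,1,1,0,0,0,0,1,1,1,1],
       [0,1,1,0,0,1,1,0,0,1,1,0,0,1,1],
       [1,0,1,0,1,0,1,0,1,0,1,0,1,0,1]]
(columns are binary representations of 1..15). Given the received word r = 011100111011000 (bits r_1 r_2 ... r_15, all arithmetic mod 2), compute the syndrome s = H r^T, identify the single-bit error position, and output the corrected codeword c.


s = (0, 1, 0, 0)^T, error position = 4, corrected codeword c = 011000111011000

Compute s = H r^T mod 2 one row at a time:
  s_1 = 1 + 1 + 0 + 1 + 1 + 0 + 0 + 0 = 4 ≡ 0 (mod 2).
  s_2 = 1 + 0 + 0 + 1 + 1 + 0 + 0 + 0 = 3 ≡ 1 (mod 2).
  s_3 = 1 + 1 + 0 + 1 + 0 + 1 + 0 + 0 = 4 ≡ 0 (mod 2).
  s_4 = 0 + 1 + 0 + 1 + 1 + 1 + 0 + 0 = 4 ≡ 0 (mod 2).
s = (0, 1, 0, 0)^T — this equals column 4 of H (binary 0100), so error is at position 4.
Correct: flip bit 4 of r = 011100111011000 to get c = 011000111011000.


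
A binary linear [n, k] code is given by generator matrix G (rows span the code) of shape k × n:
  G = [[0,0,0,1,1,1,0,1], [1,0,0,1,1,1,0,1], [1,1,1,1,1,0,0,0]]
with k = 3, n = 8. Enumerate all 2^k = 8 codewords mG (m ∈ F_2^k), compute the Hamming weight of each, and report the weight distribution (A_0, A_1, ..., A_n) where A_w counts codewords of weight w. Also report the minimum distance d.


Weight distribution: A_0 = 1, A_1 = 1, A_4 = 3, A_5 = 3. Minimum distance d = 1.

Enumerate all 2^3 = 8 messages m ∈ F_2^3.
For each, compute codeword c = mG in F_2^8, then tally its weight.
  m = 000 → c = 00000000, weight = 0.
  m = 100 → c = 00011101, weight = 4.
  m = 010 → c = 10011101, weight = 5.
  m = 110 → c = 10000000, weight = 1.
  m = 001 → c = 11111000, weight = 5.
  m = 101 → c = 11100101, weight = 5.
  m = 011 → c = 01100101, weight = 4.
  m = 111 → c = 01111000, weight = 4.
Tally weights:
  weight 0: 1 codewords.
  weight 1: 1 codewords.
  weight 4: 3 codewords.
  weight 5: 3 codewords.
Minimum distance d = smallest w > 0 with A_w > 0 = 1.
Sanity: Σ A_w = 8 = 2^3 = 8 ✓.


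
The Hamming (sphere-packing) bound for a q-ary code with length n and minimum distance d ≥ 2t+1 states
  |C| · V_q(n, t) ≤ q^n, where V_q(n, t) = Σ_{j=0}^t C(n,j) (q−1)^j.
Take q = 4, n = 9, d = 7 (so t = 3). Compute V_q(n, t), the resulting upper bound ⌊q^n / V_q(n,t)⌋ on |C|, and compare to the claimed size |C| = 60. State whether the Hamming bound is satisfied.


V_q(n, t) = 2620, q^n = 262144, Hamming bound = 100, |C| = 60 ≤ bound (satisfied).

Step 1: Compute V_q(n, t) = Σ_{j=0}^3 C(n, j) (q−1)^j.
  j = 0: C(9,0)·(3)^0 = 1·1 = 1.
  j = 1: C(9,1)·(3)^1 = 9·3 = 27.
  j = 2: C(9,2)·(3)^2 = 36·9 = 324.
  j = 3: C(9,3)·(3)^3 = 84·27 = 2268.
  V_q(n, t) = 1 + 27 + 324 + 2268 = 2620.
Step 2: q^n = 4^9 = 262144.
Step 3: Hamming bound ⌊q^n / V_q(n,t)⌋ = ⌊262144/2620⌋ = 100.
Step 4: Compare |C| = 60 to 100: satisfied.
The claimed |C| lies below the Hamming bound.


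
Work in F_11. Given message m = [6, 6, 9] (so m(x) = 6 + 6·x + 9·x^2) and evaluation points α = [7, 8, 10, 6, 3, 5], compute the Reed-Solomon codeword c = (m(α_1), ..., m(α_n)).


c = [5, 3, 9, 3, 6, 8]

Message polynomial: m(x) = 6 + 6·x + 9·x^2 (mod 11).
For each evaluation point α_i, compute m(α_i) mod 11:
  α_1 = 7: Horner steps 9 → 3 → 5, so m(7) = 5.
  α_2 = 8: Horner steps 9 → 1 → 3, so m(8) = 3.
  α_3 = 10: Horner steps 9 → 8 → 9, so m(10) = 9.
  α_4 = 6: Horner steps 9 → 5 → 3, so m(6) = 3.
  α_5 = 3: Horner steps 9 → 0 → 6, so m(3) = 6.
  α_6 = 5: Horner steps 9 → 7 → 8, so m(5) = 8.
Codeword c = [5, 3, 9, 3, 6, 8] ∈ F_11^6.


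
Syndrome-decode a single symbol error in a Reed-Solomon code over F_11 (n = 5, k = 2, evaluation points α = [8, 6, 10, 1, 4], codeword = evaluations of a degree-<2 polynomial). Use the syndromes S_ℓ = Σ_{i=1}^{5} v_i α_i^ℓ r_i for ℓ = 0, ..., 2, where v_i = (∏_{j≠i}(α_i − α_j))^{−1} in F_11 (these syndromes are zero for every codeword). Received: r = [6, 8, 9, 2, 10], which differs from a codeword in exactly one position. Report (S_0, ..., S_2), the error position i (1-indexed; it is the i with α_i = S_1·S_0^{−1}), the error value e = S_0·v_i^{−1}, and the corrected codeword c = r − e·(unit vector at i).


S = (9, 2, 9), error at position 3, error magnitude e = 5, c = [6, 8, 4, 2, 10].

Step 1: column multipliers v_i = (∏_{j≠i}(α_i − α_j))^{−1} mod 11.
  i = 1 (α = 8): (8−6)(8−10)(8−1)(8−4) = 2·(−2)·7·4 = −112 ≡ 9, so v_1 = 9^{−1} = 5 (mod 11).
  i = 2 (α = 6): (6−8)(6−10)(6−1)(6−4) = (−2)·(−4)·5·2 = 80 ≡ 3, so v_2 = 3^{−1} = 4 (mod 11).
  i = 3 (α = 10): (10−8)(10−6)(10−1)(10−4) = 2·4·9·6 = 432 ≡ 3, so v_3 = 3^{−1} = 4 (mod 11).
  i = 4 (α = 1): (1−8)(1−6)(1−10)(1−4) = (−7)·(−5)·(−9)·(−3) = 945 ≡ 10, so v_4 = 10^{−1} = 10 (mod 11).
  i = 5 (α = 4): (4−8)(4−6)(4−10)(4−1) = (−4)·(−2)·(−6)·3 = −144 ≡ 10, so v_5 = 10^{−1} = 10 (mod 11).
  v = [5, 4, 4, 10, 10].
Step 2: syndromes of r = [6, 8, 9, 2, 10] (all sums mod 11).
  S_0 = Σ v_i r_i = 5·6 + 4·8 + 4·9 + 10·2 + 10·10 = 218 ≡ 9.
  S_1 = Σ v_i α_i r_i = 5·8·6 + 4·6·8 + 4·10·9 + 10·1·2 + 10·4·10 = 1212 ≡ 2.
  α_i^2 mod 11 = [9, 3, 1, 1, 5].
  S_2 = Σ v_i α_i^2 r_i = 5·9·6 + 4·3·8 + 4·1·9 + 10·1·2 + 10·5·10 = 922 ≡ 9.
  S = (9, 2, 9) ≠ 0, so r is not a codeword (an error is present).
Step 3: locate the error. For a single error e at position i, S_ℓ = v_i·e·α_i^ℓ, so α_err = S_1/S_0.
  S_0^{−1} = 9^{−1} = 5 (mod 11), so α_err = 2·5 = 10 ≡ 10 = α_3. Error position i = 3.
  Consistency check: S_2/S_1 = 9·6 = 54 ≡ 10 = α_err ✓ (single-error assumption holds).
Step 4: error magnitude e = S_0/v_3 = S_0·∏_{j≠3}(α_3 − α_j) = 9·3 = 27 ≡ 5 (mod 11).
Step 5: correct position 3: c_3 = r_3 − e = 9 − 5 ≡ 4 (mod 11). Hence c = [6, 8, 4, 2, 10].
  Check: interpolating c through the α_i gives m(x) = 3 + 10·x (degree < 2) with m(α_i) = c_i for every i, so c is indeed a codeword.
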